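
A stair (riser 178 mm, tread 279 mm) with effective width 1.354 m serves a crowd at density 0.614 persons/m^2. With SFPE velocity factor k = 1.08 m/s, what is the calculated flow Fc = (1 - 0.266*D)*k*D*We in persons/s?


1 - 0.266*D = 1 - 0.266*0.614 = 0.83668
Fs = 0.83668 * 1.08 * 0.614 = 0.55482 persons/(s*m)
Fc = 0.55482 * 1.354 = 0.75122 persons/s

0.75122 persons/s


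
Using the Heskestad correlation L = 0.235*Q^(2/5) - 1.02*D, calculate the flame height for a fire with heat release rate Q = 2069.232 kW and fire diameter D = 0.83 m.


Q^(2/5) = 21.199
0.235 * Q^(2/5) = 4.9819
1.02 * D = 0.84660
L = 4.1353 m

4.1353 m


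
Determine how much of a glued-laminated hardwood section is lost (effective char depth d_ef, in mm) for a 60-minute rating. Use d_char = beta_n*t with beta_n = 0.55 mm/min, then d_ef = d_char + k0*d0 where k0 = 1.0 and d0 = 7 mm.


d_char = 0.55 * 60 = 33 mm
d_ef = 33 + 1.0*7 = 40 mm

40 mm


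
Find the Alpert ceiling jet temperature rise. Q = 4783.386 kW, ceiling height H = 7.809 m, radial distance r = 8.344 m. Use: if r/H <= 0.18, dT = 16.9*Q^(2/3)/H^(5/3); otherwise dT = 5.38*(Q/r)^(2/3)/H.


r/H = 8.344 / 7.809 = 1.0685
r/H > 0.18, so dT = 5.38*(Q/r)^(2/3)/H
Q/r = 573.27
(Q/r)^(2/3) = 69.009
dT = 5.38 * 69.009 / 7.809 = 47.544 K

47.544 K


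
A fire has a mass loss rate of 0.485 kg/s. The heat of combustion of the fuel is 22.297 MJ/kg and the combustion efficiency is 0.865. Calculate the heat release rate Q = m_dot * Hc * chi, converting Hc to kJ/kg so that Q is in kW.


Hc = 22.297 MJ/kg = 22.297 * 1000 kJ/kg = 22297 kJ/kg
Q = 0.485 kg/s * 22297 kJ/kg * 0.865 = 9354.1 kW

9354.1 kW


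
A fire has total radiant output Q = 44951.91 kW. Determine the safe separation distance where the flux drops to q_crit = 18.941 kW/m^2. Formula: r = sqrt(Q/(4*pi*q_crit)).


4*pi*q_crit = 238.02
Q/(4*pi*q_crit) = 188.86
r = sqrt(188.86) = 13.743 m

13.743 m


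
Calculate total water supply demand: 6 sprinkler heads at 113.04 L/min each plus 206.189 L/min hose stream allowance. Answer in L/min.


Sprinkler demand = 6 * 113.04 = 678.24 L/min
Total = 678.24 + 206.189 = 884.429 L/min

884.429 L/min


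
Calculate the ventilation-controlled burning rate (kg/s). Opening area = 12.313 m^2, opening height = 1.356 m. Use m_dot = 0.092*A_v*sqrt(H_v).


sqrt(H_v) = 1.1645
m_dot = 0.092 * 12.313 * 1.1645 = 1.3191 kg/s

1.3191 kg/s


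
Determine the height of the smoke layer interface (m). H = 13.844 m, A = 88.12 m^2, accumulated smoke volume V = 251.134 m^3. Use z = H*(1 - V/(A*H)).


V/(A*H) = 0.20586
1 - 0.20586 = 0.79414
z = 13.844 * 0.79414 = 10.994 m

10.994 m


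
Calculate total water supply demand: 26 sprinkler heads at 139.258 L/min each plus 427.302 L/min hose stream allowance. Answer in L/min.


Sprinkler demand = 26 * 139.258 = 3620.708 L/min
Total = 3620.708 + 427.302 = 4048.01 L/min

4048.01 L/min


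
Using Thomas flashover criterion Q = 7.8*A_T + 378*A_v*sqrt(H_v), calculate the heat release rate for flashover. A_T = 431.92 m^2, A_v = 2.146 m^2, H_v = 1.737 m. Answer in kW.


7.8*A_T = 3368.976
sqrt(H_v) = 1.3180
378*A_v*sqrt(H_v) = 1069.1
Q = 3368.976 + 1069.1 = 4438.1 kW

4438.1 kW


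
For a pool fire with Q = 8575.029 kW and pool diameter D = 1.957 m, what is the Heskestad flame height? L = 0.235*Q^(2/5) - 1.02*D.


Q^(2/5) = 37.436
0.235 * Q^(2/5) = 8.7976
1.02 * D = 1.9961
L = 6.8014 m

6.8014 m


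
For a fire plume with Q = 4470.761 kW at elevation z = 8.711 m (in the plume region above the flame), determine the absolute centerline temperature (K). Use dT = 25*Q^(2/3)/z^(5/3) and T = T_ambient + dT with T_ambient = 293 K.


Q^(2/3) = 271.39
z^(5/3) = 36.879
dT = 25 * 271.39 / 36.879 = 183.97 K
T = 293 + 183.97 = 476.97 K

476.97 K


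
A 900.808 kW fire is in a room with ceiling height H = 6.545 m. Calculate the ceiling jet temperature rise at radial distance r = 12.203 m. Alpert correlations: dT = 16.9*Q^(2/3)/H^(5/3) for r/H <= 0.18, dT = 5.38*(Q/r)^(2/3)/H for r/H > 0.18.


r/H = 12.203 / 6.545 = 1.8645
r/H > 0.18, so dT = 5.38*(Q/r)^(2/3)/H
Q/r = 73.819
(Q/r)^(2/3) = 17.597
dT = 5.38 * 17.597 / 6.545 = 14.465 K

14.465 K


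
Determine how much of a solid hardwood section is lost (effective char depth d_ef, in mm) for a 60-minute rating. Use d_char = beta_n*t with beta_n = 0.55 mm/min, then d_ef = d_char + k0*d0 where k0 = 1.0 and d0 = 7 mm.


d_char = 0.55 * 60 = 33 mm
d_ef = 33 + 1.0*7 = 40 mm

40 mm


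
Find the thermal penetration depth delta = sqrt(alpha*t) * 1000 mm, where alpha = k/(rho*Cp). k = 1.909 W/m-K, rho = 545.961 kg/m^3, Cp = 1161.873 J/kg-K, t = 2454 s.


alpha = 1.909 / (545.961 * 1161.873) = 3.0094e-06 m^2/s
alpha * t = 0.0073852
delta = sqrt(0.0073852) * 1000 = 85.937 mm

85.937 mm


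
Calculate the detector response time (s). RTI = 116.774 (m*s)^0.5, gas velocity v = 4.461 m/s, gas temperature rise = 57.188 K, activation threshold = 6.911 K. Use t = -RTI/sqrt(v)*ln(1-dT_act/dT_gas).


dT_act/dT_gas = 0.12085
ln(1 - 0.12085) = -0.12880
t = -116.774 / sqrt(4.461) * -0.12880 = 7.1209 s

7.1209 s


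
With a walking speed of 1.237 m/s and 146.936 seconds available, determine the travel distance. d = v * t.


d = 1.237 * 146.936 = 181.76 m

181.76 m


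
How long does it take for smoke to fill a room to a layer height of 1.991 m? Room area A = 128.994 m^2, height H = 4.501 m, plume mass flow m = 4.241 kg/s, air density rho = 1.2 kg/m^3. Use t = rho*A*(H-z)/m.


H - z = 2.51 m
t = 1.2 * 128.994 * 2.51 / 4.241 = 91.613 s

91.613 s


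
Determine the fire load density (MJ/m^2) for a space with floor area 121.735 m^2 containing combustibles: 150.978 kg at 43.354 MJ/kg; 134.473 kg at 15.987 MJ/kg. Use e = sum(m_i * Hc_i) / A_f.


Total energy = 150.978*43.354 + 134.473*15.987
= 6545.500 + 2149.820
= 8695.320 MJ
e = 8695.320 / 121.735 = 71.428 MJ/m^2

71.428 MJ/m^2


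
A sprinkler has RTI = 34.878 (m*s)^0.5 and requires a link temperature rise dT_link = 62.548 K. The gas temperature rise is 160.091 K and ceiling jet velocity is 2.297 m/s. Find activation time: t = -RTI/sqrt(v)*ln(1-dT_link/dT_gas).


dT_link/dT_gas = 0.39070
ln(1 - 0.39070) = -0.49545
t = -34.878 / sqrt(2.297) * -0.49545 = 11.402 s

11.402 s


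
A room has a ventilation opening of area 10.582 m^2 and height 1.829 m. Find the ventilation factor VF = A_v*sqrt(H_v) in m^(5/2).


sqrt(H_v) = 1.3524
VF = 10.582 * 1.3524 = 14.311 m^(5/2)

14.311 m^(5/2)


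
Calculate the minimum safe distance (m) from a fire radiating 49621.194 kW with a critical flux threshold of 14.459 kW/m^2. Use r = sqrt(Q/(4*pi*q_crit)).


4*pi*q_crit = 181.70
Q/(4*pi*q_crit) = 273.10
r = sqrt(273.10) = 16.526 m

16.526 m


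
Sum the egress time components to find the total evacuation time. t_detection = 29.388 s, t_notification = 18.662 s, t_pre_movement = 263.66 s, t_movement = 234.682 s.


Total = 29.388 + 18.662 + 263.66 + 234.682 = 546.392 s

546.392 s


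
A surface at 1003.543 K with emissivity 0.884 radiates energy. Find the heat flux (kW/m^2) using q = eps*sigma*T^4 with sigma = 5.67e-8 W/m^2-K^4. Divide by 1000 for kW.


T^4 = 1.0142e+12
q = 0.884 * 5.67e-8 * 1.0142e+12 / 1000 = 50.837 kW/m^2

50.837 kW/m^2


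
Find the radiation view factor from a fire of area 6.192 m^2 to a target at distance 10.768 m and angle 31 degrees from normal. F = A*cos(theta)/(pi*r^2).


cos(31 deg) = 0.85717
pi*r^2 = 364.27
F = 6.192 * 0.85717 / 364.27 = 0.014571

0.014571


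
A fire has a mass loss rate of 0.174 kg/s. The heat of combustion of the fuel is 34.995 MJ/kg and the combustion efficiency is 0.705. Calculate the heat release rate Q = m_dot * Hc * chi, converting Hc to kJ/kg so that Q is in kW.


Hc = 34.995 MJ/kg = 34.995 * 1000 kJ/kg = 34995 kJ/kg
Q = 0.174 kg/s * 34995 kJ/kg * 0.705 = 4292.8 kW

4292.8 kW


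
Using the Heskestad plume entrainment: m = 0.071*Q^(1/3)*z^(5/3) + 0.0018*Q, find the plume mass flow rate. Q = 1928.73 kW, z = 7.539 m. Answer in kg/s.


Q^(1/3) = 12.448
z^(5/3) = 28.986
First term = 0.071 * 12.448 * 28.986 = 25.618
Second term = 0.0018 * 1928.73 = 3.4717
m = 29.089 kg/s

29.089 kg/s


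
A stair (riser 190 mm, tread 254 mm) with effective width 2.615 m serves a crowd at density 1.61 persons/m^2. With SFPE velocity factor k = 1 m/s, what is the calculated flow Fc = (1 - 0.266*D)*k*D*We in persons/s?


1 - 0.266*D = 1 - 0.266*1.61 = 0.57174
Fs = 0.57174 * 1 * 1.61 = 0.92050 persons/(s*m)
Fc = 0.92050 * 2.615 = 2.4071 persons/s

2.4071 persons/s


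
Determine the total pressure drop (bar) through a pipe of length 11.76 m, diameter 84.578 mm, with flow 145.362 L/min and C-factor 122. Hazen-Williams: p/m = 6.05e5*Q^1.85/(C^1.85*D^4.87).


Q^1.85 = 10012
C^1.85 = 7240.5
D^4.87 = 2.4308e+09
p/m = 0.00034418 bar/m
p_total = 0.00034418 * 11.76 = 0.0040475 bar

0.0040475 bar


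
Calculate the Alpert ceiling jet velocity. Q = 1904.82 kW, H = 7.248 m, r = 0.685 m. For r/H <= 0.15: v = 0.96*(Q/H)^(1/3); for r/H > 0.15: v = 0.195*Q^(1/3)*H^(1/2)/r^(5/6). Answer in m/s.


r/H = 0.685 / 7.248 = 0.094509
r/H <= 0.15, so v = 0.96*(Q/H)^(1/3)
Q/H = 262.81
(Q/H)^(1/3) = 6.4054
v = 0.96 * 6.4054 = 6.1492 m/s

6.1492 m/s


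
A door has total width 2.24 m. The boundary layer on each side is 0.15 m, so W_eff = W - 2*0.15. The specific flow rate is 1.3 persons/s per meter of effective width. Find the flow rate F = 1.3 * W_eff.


W_eff = 2.24 - 0.30 = 1.94 m
F = 1.3 * 1.94 = 2.522 persons/s

2.522 persons/s


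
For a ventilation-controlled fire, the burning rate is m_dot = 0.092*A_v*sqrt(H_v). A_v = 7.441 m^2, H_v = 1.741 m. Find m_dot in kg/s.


sqrt(H_v) = 1.3195
m_dot = 0.092 * 7.441 * 1.3195 = 0.90327 kg/s

0.90327 kg/s


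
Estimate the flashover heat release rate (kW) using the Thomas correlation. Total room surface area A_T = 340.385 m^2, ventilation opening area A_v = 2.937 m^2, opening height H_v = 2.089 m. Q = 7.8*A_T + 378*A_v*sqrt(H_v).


7.8*A_T = 2655.003
sqrt(H_v) = 1.4453
378*A_v*sqrt(H_v) = 1604.6
Q = 2655.003 + 1604.6 = 4259.6 kW

4259.6 kW


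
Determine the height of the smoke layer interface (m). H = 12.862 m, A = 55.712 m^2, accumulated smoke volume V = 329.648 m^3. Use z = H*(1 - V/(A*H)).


V/(A*H) = 0.46004
1 - 0.46004 = 0.53996
z = 12.862 * 0.53996 = 6.9450 m

6.9450 m


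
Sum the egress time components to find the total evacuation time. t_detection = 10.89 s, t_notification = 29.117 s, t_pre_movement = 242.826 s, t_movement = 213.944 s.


Total = 10.89 + 29.117 + 242.826 + 213.944 = 496.777 s

496.777 s


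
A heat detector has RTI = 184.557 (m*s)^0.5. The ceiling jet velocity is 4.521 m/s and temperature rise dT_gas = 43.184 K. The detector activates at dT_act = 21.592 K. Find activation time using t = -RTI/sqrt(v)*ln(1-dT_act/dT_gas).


dT_act/dT_gas = 0.5
ln(1 - 0.5) = -0.69315
t = -184.557 / sqrt(4.521) * -0.69315 = 60.164 s

60.164 s


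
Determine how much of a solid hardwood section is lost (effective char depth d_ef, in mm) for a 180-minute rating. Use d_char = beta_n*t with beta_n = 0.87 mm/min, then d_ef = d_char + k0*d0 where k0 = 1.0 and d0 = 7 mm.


d_char = 0.87 * 180 = 156.6 mm
d_ef = 156.6 + 1.0*7 = 163.6 mm

163.6 mm


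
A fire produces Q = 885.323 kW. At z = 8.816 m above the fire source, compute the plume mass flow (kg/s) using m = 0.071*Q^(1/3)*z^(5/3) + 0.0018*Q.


Q^(1/3) = 9.6021
z^(5/3) = 37.623
First term = 0.071 * 9.6021 * 37.623 = 25.649
Second term = 0.0018 * 885.323 = 1.5936
m = 27.243 kg/s

27.243 kg/s


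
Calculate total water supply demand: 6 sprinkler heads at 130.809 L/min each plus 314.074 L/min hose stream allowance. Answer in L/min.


Sprinkler demand = 6 * 130.809 = 784.854 L/min
Total = 784.854 + 314.074 = 1098.928 L/min

1098.928 L/min


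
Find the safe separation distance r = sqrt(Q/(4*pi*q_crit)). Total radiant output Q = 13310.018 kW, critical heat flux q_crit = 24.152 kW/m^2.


4*pi*q_crit = 303.50
Q/(4*pi*q_crit) = 43.855
r = sqrt(43.855) = 6.6223 m

6.6223 m


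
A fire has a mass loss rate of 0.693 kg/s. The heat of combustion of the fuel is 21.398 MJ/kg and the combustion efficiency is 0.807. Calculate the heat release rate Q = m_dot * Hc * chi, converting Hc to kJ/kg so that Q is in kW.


Hc = 21.398 MJ/kg = 21.398 * 1000 kJ/kg = 21398 kJ/kg
Q = 0.693 kg/s * 21398 kJ/kg * 0.807 = 11967 kW

11967 kW


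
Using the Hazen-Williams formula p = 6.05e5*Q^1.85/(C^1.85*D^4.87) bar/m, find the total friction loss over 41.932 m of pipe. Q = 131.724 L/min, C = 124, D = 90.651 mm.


Q^1.85 = 8344.1
C^1.85 = 7461.6
D^4.87 = 3.4073e+09
p/m = 0.00019856 bar/m
p_total = 0.00019856 * 41.932 = 0.0083262 bar

0.0083262 bar


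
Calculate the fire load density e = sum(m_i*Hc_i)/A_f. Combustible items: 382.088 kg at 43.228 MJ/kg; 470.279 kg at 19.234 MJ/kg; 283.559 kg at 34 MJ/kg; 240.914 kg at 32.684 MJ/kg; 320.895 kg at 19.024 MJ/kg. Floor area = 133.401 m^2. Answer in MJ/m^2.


Total energy = 382.088*43.228 + 470.279*19.234 + 283.559*34 + 240.914*32.684 + 320.895*19.024
= 16516.90 + 9045.346 + 9641.006 + 7874.033 + 6104.706
= 49181.99 MJ
e = 49181.99 / 133.401 = 368.68 MJ/m^2

368.68 MJ/m^2


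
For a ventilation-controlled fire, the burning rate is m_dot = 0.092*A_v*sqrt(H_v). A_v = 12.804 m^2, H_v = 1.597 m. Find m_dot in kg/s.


sqrt(H_v) = 1.2637
m_dot = 0.092 * 12.804 * 1.2637 = 1.4886 kg/s

1.4886 kg/s


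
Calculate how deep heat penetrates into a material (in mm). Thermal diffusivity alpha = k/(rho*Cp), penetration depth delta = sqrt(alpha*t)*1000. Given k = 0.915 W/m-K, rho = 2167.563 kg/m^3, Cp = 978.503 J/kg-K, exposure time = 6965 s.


alpha = 0.915 / (2167.563 * 978.503) = 4.3141e-07 m^2/s
alpha * t = 0.0030047
delta = sqrt(0.0030047) * 1000 = 54.816 mm

54.816 mm


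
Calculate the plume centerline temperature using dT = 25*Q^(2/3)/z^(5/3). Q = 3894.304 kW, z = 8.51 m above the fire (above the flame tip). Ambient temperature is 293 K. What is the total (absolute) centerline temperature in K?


Q^(2/3) = 247.53
z^(5/3) = 35.472
dT = 25 * 247.53 / 35.472 = 174.45 K
T = 293 + 174.45 = 467.45 K

467.45 K


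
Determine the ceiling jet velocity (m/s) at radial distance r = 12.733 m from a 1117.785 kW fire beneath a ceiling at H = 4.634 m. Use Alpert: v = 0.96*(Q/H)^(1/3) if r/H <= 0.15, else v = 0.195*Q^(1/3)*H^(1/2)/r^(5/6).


r/H = 12.733 / 4.634 = 2.7477
r/H > 0.15, so v = 0.195*Q^(1/3)*H^(1/2)/r^(5/6)
Q^(1/3) = 10.378
H^(1/2) = 2.1527
r^(5/6) = 8.3325
v = 0.195 * 10.378 * 2.1527 / 8.3325 = 0.52283 m/s

0.52283 m/s


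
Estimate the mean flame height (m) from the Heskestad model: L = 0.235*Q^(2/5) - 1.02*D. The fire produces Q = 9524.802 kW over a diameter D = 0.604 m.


Q^(2/5) = 39.043
0.235 * Q^(2/5) = 9.1751
1.02 * D = 0.61608
L = 8.5590 m

8.5590 m


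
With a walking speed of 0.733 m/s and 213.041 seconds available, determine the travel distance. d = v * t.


d = 0.733 * 213.041 = 156.16 m

156.16 m


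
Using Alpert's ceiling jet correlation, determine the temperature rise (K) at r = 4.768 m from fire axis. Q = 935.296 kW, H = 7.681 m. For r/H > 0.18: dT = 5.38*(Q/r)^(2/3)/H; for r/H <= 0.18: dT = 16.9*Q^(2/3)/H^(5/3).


r/H = 4.768 / 7.681 = 0.62075
r/H > 0.18, so dT = 5.38*(Q/r)^(2/3)/H
Q/r = 196.16
(Q/r)^(2/3) = 33.760
dT = 5.38 * 33.760 / 7.681 = 23.647 K

23.647 K


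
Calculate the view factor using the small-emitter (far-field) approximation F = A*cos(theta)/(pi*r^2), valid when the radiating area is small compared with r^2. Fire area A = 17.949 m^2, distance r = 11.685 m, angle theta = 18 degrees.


cos(18 deg) = 0.95106
pi*r^2 = 428.95
F = 17.949 * 0.95106 / 428.95 = 0.039796

0.039796


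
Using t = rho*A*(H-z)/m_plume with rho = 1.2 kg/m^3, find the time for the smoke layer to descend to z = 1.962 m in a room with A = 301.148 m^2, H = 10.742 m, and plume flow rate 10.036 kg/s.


H - z = 8.78 m
t = 1.2 * 301.148 * 8.78 / 10.036 = 316.15 s

316.15 s


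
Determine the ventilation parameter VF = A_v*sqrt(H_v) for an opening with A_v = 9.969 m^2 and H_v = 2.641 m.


sqrt(H_v) = 1.6251
VF = 9.969 * 1.6251 = 16.201 m^(5/2)

16.201 m^(5/2)


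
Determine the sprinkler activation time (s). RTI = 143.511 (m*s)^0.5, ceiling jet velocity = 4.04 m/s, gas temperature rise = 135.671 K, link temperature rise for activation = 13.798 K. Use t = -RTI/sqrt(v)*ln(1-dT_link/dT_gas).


dT_link/dT_gas = 0.10170
ln(1 - 0.10170) = -0.10725
t = -143.511 / sqrt(4.04) * -0.10725 = 7.6578 s

7.6578 s


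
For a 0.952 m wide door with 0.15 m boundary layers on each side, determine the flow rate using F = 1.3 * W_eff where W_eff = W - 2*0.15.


W_eff = 0.952 - 0.30 = 0.652 m
F = 1.3 * 0.652 = 0.84760 persons/s

0.84760 persons/s


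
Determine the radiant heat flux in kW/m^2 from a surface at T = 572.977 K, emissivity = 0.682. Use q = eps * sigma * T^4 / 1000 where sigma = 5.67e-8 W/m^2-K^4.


T^4 = 1.0778e+11
q = 0.682 * 5.67e-8 * 1.0778e+11 / 1000 = 4.1679 kW/m^2

4.1679 kW/m^2


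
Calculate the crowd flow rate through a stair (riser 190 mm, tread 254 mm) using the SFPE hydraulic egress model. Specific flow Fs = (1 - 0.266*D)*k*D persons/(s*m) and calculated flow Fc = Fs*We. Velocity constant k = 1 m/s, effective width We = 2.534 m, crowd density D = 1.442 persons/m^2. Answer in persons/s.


1 - 0.266*D = 1 - 0.266*1.442 = 0.61643
Fs = 0.61643 * 1 * 1.442 = 0.88889 persons/(s*m)
Fc = 0.88889 * 2.534 = 2.2524 persons/s

2.2524 persons/s


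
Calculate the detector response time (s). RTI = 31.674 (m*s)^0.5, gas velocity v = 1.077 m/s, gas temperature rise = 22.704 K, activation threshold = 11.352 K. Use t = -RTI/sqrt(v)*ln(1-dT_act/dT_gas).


dT_act/dT_gas = 0.5
ln(1 - 0.5) = -0.69315
t = -31.674 / sqrt(1.077) * -0.69315 = 21.155 s

21.155 s


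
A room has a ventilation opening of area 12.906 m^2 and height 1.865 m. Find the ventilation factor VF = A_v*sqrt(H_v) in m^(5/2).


sqrt(H_v) = 1.3657
VF = 12.906 * 1.3657 = 17.625 m^(5/2)

17.625 m^(5/2)


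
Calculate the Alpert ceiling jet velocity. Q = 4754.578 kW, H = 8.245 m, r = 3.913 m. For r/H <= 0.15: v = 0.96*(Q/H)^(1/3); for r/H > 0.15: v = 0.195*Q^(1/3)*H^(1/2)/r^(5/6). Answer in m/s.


r/H = 3.913 / 8.245 = 0.47459
r/H > 0.15, so v = 0.195*Q^(1/3)*H^(1/2)/r^(5/6)
Q^(1/3) = 16.815
H^(1/2) = 2.8714
r^(5/6) = 3.1172
v = 0.195 * 16.815 * 2.8714 / 3.1172 = 3.0205 m/s

3.0205 m/s


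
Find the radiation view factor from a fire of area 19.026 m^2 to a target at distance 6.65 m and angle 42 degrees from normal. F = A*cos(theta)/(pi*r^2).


cos(42 deg) = 0.74314
pi*r^2 = 138.93
F = 19.026 * 0.74314 / 138.93 = 0.10177

0.10177


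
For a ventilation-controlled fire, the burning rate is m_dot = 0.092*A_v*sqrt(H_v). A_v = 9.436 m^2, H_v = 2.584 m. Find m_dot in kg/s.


sqrt(H_v) = 1.6075
m_dot = 0.092 * 9.436 * 1.6075 = 1.3955 kg/s

1.3955 kg/s


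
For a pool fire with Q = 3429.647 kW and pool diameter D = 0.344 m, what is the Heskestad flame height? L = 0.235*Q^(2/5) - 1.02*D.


Q^(2/5) = 25.948
0.235 * Q^(2/5) = 6.0977
1.02 * D = 0.35088
L = 5.7468 m

5.7468 m


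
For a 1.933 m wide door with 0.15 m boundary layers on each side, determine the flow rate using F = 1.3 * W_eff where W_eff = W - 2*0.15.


W_eff = 1.933 - 0.30 = 1.633 m
F = 1.3 * 1.633 = 2.1229 persons/s

2.1229 persons/s


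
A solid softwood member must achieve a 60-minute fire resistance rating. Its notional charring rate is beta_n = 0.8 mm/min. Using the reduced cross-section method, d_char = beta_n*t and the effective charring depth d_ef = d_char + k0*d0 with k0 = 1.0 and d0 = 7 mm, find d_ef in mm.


d_char = 0.8 * 60 = 48 mm
d_ef = 48 + 1.0*7 = 55 mm

55 mm


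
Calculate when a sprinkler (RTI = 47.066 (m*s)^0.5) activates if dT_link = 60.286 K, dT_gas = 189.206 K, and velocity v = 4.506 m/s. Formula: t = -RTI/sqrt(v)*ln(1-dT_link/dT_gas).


dT_link/dT_gas = 0.31863
ln(1 - 0.31863) = -0.38364
t = -47.066 / sqrt(4.506) * -0.38364 = 8.5063 s

8.5063 s


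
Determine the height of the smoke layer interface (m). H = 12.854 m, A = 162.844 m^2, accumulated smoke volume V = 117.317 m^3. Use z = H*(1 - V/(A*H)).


V/(A*H) = 0.056047
1 - 0.056047 = 0.94395
z = 12.854 * 0.94395 = 12.134 m

12.134 m


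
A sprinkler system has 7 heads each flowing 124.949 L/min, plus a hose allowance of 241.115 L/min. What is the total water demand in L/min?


Sprinkler demand = 7 * 124.949 = 874.643 L/min
Total = 874.643 + 241.115 = 1115.758 L/min

1115.758 L/min


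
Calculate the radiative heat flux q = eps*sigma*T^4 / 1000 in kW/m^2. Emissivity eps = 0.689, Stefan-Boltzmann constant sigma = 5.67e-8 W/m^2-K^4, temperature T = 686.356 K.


T^4 = 2.2192e+11
q = 0.689 * 5.67e-8 * 2.2192e+11 / 1000 = 8.6696 kW/m^2

8.6696 kW/m^2


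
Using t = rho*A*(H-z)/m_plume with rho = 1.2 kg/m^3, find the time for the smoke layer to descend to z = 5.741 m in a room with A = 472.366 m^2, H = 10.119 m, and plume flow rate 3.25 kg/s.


H - z = 4.378 m
t = 1.2 * 472.366 * 4.378 / 3.25 = 763.58 s

763.58 s


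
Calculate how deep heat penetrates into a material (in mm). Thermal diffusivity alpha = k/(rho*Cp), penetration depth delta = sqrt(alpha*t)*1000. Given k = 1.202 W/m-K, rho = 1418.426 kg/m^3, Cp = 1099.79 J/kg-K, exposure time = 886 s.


alpha = 1.202 / (1418.426 * 1099.79) = 7.7053e-07 m^2/s
alpha * t = 0.00068269
delta = sqrt(0.00068269) * 1000 = 26.128 mm

26.128 mm


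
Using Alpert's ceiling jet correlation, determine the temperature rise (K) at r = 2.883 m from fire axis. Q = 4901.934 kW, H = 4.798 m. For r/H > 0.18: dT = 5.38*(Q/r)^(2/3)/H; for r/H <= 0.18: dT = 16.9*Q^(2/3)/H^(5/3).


r/H = 2.883 / 4.798 = 0.60088
r/H > 0.18, so dT = 5.38*(Q/r)^(2/3)/H
Q/r = 1700.3
(Q/r)^(2/3) = 142.46
dT = 5.38 * 142.46 / 4.798 = 159.74 K

159.74 K


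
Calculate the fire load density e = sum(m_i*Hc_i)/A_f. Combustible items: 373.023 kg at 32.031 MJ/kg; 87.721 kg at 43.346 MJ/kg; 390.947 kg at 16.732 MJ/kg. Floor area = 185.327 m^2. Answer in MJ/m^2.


Total energy = 373.023*32.031 + 87.721*43.346 + 390.947*16.732
= 11948.30 + 3802.354 + 6541.325
= 22291.98 MJ
e = 22291.98 / 185.327 = 120.28 MJ/m^2

120.28 MJ/m^2


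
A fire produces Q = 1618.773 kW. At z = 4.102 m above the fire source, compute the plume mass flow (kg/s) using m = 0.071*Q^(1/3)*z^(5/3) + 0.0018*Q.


Q^(1/3) = 11.742
z^(5/3) = 10.511
First term = 0.071 * 11.742 * 10.511 = 8.7629
Second term = 0.0018 * 1618.773 = 2.9138
m = 11.677 kg/s

11.677 kg/s


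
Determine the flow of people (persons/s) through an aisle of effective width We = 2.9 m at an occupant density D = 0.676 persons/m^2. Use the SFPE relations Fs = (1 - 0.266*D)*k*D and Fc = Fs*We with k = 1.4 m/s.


1 - 0.266*D = 1 - 0.266*0.676 = 0.82018
Fs = 0.82018 * 1.4 * 0.676 = 0.77622 persons/(s*m)
Fc = 0.77622 * 2.9 = 2.2510 persons/s

2.2510 persons/s


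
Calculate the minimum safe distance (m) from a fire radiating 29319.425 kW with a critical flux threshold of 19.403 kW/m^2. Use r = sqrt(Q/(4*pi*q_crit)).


4*pi*q_crit = 243.83
Q/(4*pi*q_crit) = 120.25
r = sqrt(120.25) = 10.966 m

10.966 m


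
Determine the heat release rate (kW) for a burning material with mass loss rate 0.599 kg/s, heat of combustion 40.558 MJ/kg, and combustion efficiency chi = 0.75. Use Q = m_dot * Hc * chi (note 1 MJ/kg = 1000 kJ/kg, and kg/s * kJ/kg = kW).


Hc = 40.558 MJ/kg = 40.558 * 1000 kJ/kg = 40558 kJ/kg
Q = 0.599 kg/s * 40558 kJ/kg * 0.75 = 18221 kW

18221 kW


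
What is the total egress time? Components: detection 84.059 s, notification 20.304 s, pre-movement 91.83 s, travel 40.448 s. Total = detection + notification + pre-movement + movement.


Total = 84.059 + 20.304 + 91.83 + 40.448 = 236.641 s

236.641 s


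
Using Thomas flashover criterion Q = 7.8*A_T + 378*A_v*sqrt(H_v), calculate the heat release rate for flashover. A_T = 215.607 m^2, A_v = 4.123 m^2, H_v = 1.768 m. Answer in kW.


7.8*A_T = 1681.7
sqrt(H_v) = 1.3297
378*A_v*sqrt(H_v) = 2072.3
Q = 1681.7 + 2072.3 = 3754.0 kW

3754.0 kW


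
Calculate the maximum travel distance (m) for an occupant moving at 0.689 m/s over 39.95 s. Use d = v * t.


d = 0.689 * 39.95 = 27.526 m

27.526 m


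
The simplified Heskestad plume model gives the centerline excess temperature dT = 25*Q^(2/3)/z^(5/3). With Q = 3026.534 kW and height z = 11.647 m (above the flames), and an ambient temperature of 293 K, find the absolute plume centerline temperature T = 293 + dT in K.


Q^(2/3) = 209.23
z^(5/3) = 59.844
dT = 25 * 209.23 / 59.844 = 87.407 K
T = 293 + 87.407 = 380.41 K

380.41 K


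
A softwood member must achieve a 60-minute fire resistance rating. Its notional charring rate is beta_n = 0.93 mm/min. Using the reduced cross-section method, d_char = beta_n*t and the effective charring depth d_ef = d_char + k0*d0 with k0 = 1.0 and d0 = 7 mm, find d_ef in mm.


d_char = 0.93 * 60 = 55.8 mm
d_ef = 55.8 + 1.0*7 = 62.8 mm

62.8 mm


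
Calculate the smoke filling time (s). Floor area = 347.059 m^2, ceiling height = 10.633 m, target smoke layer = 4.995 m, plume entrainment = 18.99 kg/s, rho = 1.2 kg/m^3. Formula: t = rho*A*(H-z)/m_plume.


H - z = 5.638 m
t = 1.2 * 347.059 * 5.638 / 18.99 = 123.65 s

123.65 s


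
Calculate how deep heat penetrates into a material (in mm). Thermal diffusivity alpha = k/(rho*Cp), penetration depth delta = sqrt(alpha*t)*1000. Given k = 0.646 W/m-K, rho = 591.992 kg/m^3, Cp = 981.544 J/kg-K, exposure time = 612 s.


alpha = 0.646 / (591.992 * 981.544) = 1.1117e-06 m^2/s
alpha * t = 0.00068039
delta = sqrt(0.00068039) * 1000 = 26.084 mm

26.084 mm


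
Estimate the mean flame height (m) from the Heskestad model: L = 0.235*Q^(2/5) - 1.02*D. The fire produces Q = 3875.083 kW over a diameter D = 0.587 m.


Q^(2/5) = 27.247
0.235 * Q^(2/5) = 6.4030
1.02 * D = 0.59874
L = 5.8042 m

5.8042 m


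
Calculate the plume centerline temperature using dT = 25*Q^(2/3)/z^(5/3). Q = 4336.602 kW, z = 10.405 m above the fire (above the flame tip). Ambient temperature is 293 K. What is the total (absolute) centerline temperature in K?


Q^(2/3) = 265.93
z^(5/3) = 49.591
dT = 25 * 265.93 / 49.591 = 134.06 K
T = 293 + 134.06 = 427.06 K

427.06 K


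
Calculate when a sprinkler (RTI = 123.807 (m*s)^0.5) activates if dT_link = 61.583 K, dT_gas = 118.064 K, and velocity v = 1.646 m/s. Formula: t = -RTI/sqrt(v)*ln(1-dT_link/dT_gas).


dT_link/dT_gas = 0.52161
ln(1 - 0.52161) = -0.73732
t = -123.807 / sqrt(1.646) * -0.73732 = 71.152 s

71.152 s


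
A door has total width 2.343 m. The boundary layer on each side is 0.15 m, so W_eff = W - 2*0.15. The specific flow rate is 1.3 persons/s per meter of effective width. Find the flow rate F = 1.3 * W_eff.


W_eff = 2.343 - 0.30 = 2.043 m
F = 1.3 * 2.043 = 2.6559 persons/s

2.6559 persons/s


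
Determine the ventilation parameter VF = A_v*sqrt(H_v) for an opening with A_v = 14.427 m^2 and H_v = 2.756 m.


sqrt(H_v) = 1.6601
VF = 14.427 * 1.6601 = 23.951 m^(5/2)

23.951 m^(5/2)


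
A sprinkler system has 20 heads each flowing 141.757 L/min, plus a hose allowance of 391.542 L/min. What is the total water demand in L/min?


Sprinkler demand = 20 * 141.757 = 2835.14 L/min
Total = 2835.14 + 391.542 = 3226.682 L/min

3226.682 L/min


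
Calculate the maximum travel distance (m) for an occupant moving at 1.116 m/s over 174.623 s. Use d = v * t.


d = 1.116 * 174.623 = 194.88 m

194.88 m


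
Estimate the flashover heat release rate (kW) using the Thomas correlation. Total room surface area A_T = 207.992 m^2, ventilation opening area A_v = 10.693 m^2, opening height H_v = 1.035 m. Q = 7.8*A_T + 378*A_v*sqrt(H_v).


7.8*A_T = 1622.3
sqrt(H_v) = 1.0173
378*A_v*sqrt(H_v) = 4112.1
Q = 1622.3 + 4112.1 = 5734.4 kW

5734.4 kW


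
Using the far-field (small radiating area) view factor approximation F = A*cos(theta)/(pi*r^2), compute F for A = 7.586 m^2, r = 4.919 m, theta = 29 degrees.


cos(29 deg) = 0.87462
pi*r^2 = 76.016
F = 7.586 * 0.87462 / 76.016 = 0.087283

0.087283


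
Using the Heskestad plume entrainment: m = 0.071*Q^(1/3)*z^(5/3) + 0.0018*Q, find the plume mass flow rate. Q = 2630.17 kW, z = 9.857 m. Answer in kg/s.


Q^(1/3) = 13.804
z^(5/3) = 45.315
First term = 0.071 * 13.804 * 45.315 = 44.411
Second term = 0.0018 * 2630.17 = 4.7343
m = 49.146 kg/s

49.146 kg/s


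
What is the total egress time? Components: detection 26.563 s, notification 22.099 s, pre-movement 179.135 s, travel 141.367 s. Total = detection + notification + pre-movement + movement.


Total = 26.563 + 22.099 + 179.135 + 141.367 = 369.164 s

369.164 s


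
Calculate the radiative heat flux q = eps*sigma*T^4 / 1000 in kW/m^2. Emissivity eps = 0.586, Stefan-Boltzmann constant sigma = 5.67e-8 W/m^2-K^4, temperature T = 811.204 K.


T^4 = 4.3303e+11
q = 0.586 * 5.67e-8 * 4.3303e+11 / 1000 = 14.388 kW/m^2

14.388 kW/m^2


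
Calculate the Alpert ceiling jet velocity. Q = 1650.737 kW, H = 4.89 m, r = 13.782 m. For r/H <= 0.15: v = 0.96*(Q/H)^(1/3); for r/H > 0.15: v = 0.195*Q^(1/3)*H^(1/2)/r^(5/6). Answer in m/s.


r/H = 13.782 / 4.89 = 2.8184
r/H > 0.15, so v = 0.195*Q^(1/3)*H^(1/2)/r^(5/6)
Q^(1/3) = 11.818
H^(1/2) = 2.2113
r^(5/6) = 8.9008
v = 0.195 * 11.818 * 2.2113 / 8.9008 = 0.57256 m/s

0.57256 m/s


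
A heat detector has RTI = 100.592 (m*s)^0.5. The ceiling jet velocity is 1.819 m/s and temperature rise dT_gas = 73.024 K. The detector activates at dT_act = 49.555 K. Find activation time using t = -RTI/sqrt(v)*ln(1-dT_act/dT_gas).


dT_act/dT_gas = 0.67861
ln(1 - 0.67861) = -1.1351
t = -100.592 / sqrt(1.819) * -1.1351 = 84.661 s

84.661 s


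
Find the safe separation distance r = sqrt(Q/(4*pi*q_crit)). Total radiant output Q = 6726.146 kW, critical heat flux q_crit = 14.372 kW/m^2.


4*pi*q_crit = 180.60
Q/(4*pi*q_crit) = 37.243
r = sqrt(37.243) = 6.1027 m

6.1027 m


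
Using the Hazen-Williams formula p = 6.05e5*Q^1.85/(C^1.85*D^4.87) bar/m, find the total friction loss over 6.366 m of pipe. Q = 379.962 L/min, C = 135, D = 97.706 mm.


Q^1.85 = 59227
C^1.85 = 8732.1
D^4.87 = 4.9081e+09
p/m = 0.00083607 bar/m
p_total = 0.00083607 * 6.366 = 0.0053224 bar

0.0053224 bar


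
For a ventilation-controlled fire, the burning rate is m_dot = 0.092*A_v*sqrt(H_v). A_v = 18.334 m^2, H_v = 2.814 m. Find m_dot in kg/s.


sqrt(H_v) = 1.6775
m_dot = 0.092 * 18.334 * 1.6775 = 2.8295 kg/s

2.8295 kg/s


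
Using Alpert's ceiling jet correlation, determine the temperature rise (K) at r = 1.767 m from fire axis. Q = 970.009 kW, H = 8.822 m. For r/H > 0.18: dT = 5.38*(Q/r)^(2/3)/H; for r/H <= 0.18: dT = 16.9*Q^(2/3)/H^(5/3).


r/H = 1.767 / 8.822 = 0.20029
r/H > 0.18, so dT = 5.38*(Q/r)^(2/3)/H
Q/r = 548.96
(Q/r)^(2/3) = 67.044
dT = 5.38 * 67.044 / 8.822 = 40.886 K

40.886 K


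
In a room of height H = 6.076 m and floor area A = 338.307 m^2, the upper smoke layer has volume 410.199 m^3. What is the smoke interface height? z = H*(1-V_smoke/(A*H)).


V/(A*H) = 0.19956
1 - 0.19956 = 0.80044
z = 6.076 * 0.80044 = 4.8635 m

4.8635 m


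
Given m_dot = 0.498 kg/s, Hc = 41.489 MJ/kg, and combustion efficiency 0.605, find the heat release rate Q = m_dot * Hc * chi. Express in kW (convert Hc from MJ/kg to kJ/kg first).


Hc = 41.489 MJ/kg = 41.489 * 1000 kJ/kg = 41489 kJ/kg
Q = 0.498 kg/s * 41489 kJ/kg * 0.605 = 12500 kW

12500 kW


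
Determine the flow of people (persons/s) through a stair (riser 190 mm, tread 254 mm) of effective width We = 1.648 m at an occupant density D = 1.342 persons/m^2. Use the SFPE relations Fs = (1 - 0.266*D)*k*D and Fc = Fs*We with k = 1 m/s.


1 - 0.266*D = 1 - 0.266*1.342 = 0.64303
Fs = 0.64303 * 1 * 1.342 = 0.86294 persons/(s*m)
Fc = 0.86294 * 1.648 = 1.4221 persons/s

1.4221 persons/s


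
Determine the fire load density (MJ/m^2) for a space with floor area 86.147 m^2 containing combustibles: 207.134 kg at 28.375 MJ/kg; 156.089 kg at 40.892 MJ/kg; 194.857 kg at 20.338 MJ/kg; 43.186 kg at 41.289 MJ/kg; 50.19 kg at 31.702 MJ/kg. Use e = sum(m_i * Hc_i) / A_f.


Total energy = 207.134*28.375 + 156.089*40.892 + 194.857*20.338 + 43.186*41.289 + 50.19*31.702
= 5877.427 + 6382.791 + 3963.002 + 1783.107 + 1591.123
= 19597.45 MJ
e = 19597.45 / 86.147 = 227.49 MJ/m^2

227.49 MJ/m^2


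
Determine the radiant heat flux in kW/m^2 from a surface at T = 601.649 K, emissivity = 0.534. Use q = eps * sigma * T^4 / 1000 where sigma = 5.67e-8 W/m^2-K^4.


T^4 = 1.3103e+11
q = 0.534 * 5.67e-8 * 1.3103e+11 / 1000 = 3.9673 kW/m^2

3.9673 kW/m^2


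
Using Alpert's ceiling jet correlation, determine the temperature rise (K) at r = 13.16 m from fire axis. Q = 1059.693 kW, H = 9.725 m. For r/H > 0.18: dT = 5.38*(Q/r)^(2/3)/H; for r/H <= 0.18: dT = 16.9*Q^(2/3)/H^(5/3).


r/H = 13.16 / 9.725 = 1.3532
r/H > 0.18, so dT = 5.38*(Q/r)^(2/3)/H
Q/r = 80.524
(Q/r)^(2/3) = 18.647
dT = 5.38 * 18.647 / 9.725 = 10.316 K

10.316 K


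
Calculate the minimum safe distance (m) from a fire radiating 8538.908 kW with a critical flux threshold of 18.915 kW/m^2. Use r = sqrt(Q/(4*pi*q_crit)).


4*pi*q_crit = 237.69
Q/(4*pi*q_crit) = 35.924
r = sqrt(35.924) = 5.9937 m

5.9937 m


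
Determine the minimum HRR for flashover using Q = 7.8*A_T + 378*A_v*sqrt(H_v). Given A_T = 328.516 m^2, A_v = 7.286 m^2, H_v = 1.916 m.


7.8*A_T = 2562.4
sqrt(H_v) = 1.3842
378*A_v*sqrt(H_v) = 3812.2
Q = 2562.4 + 3812.2 = 6374.7 kW

6374.7 kW


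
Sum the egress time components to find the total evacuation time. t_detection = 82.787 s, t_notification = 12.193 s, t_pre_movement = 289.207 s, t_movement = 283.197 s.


Total = 82.787 + 12.193 + 289.207 + 283.197 = 667.384 s

667.384 s


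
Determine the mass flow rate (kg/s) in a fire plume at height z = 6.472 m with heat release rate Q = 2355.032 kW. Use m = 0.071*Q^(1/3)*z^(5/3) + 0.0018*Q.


Q^(1/3) = 13.305
z^(5/3) = 22.477
First term = 0.071 * 13.305 * 22.477 = 21.232
Second term = 0.0018 * 2355.032 = 4.2391
m = 25.471 kg/s

25.471 kg/s


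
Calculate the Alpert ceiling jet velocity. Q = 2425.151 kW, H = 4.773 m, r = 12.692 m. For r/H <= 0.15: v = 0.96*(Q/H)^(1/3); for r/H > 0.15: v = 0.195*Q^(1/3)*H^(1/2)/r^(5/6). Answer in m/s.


r/H = 12.692 / 4.773 = 2.6591
r/H > 0.15, so v = 0.195*Q^(1/3)*H^(1/2)/r^(5/6)
Q^(1/3) = 13.435
H^(1/2) = 2.1847
r^(5/6) = 8.3101
v = 0.195 * 13.435 * 2.1847 / 8.3101 = 0.68876 m/s

0.68876 m/s


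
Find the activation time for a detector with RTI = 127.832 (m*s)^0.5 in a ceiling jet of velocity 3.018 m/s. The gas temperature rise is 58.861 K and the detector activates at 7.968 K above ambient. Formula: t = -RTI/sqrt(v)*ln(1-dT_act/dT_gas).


dT_act/dT_gas = 0.13537
ln(1 - 0.13537) = -0.14545
t = -127.832 / sqrt(3.018) * -0.14545 = 10.703 s

10.703 s


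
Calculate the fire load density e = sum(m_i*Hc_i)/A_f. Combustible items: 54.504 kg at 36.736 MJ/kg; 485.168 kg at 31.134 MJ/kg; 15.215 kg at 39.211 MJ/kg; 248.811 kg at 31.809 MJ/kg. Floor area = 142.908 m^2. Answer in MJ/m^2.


Total energy = 54.504*36.736 + 485.168*31.134 + 15.215*39.211 + 248.811*31.809
= 2002.259 + 15105.22 + 596.5954 + 7914.429
= 25618.50 MJ
e = 25618.50 / 142.908 = 179.27 MJ/m^2

179.27 MJ/m^2


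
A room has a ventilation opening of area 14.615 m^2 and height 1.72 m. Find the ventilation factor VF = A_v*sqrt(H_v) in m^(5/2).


sqrt(H_v) = 1.3115
VF = 14.615 * 1.3115 = 19.167 m^(5/2)

19.167 m^(5/2)


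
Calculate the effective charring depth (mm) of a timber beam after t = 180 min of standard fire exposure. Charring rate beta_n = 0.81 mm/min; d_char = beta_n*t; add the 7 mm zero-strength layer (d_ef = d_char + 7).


d_char = 0.81 * 180 = 145.8 mm
d_ef = 145.8 + 1.0*7 = 152.8 mm

152.8 mm


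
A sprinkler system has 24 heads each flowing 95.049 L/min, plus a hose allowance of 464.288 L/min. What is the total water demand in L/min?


Sprinkler demand = 24 * 95.049 = 2281.176 L/min
Total = 2281.176 + 464.288 = 2745.464 L/min

2745.464 L/min


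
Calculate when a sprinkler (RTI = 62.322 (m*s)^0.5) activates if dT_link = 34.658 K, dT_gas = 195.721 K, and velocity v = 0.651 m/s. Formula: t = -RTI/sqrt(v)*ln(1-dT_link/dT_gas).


dT_link/dT_gas = 0.17708
ln(1 - 0.17708) = -0.19489
t = -62.322 / sqrt(0.651) * -0.19489 = 15.054 s

15.054 s


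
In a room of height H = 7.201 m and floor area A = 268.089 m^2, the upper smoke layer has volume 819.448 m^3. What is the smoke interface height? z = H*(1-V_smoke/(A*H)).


V/(A*H) = 0.42447
1 - 0.42447 = 0.57553
z = 7.201 * 0.57553 = 4.1444 m

4.1444 m


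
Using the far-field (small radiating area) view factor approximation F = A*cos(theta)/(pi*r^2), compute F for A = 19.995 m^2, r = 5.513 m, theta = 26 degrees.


cos(26 deg) = 0.89879
pi*r^2 = 95.483
F = 19.995 * 0.89879 / 95.483 = 0.18822

0.18822


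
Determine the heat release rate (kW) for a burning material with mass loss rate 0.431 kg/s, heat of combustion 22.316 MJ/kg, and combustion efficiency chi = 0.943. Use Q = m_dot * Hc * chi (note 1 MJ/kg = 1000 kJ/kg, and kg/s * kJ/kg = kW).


Hc = 22.316 MJ/kg = 22.316 * 1000 kJ/kg = 22316 kJ/kg
Q = 0.431 kg/s * 22316 kJ/kg * 0.943 = 9070.0 kW

9070.0 kW


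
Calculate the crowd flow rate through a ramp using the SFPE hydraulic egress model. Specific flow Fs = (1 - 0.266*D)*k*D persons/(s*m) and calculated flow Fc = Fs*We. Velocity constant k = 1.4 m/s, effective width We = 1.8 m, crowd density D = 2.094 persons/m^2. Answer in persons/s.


1 - 0.266*D = 1 - 0.266*2.094 = 0.44300
Fs = 0.44300 * 1.4 * 2.094 = 1.2987 persons/(s*m)
Fc = 1.2987 * 1.8 = 2.3376 persons/s

2.3376 persons/s


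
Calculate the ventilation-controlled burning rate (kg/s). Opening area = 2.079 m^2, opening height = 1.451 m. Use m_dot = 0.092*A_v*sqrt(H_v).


sqrt(H_v) = 1.2046
m_dot = 0.092 * 2.079 * 1.2046 = 0.23040 kg/s

0.23040 kg/s


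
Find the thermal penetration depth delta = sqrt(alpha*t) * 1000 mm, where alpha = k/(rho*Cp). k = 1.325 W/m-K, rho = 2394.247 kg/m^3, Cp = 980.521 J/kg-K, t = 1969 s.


alpha = 1.325 / (2394.247 * 980.521) = 5.6440e-07 m^2/s
alpha * t = 0.0011113
delta = sqrt(0.0011113) * 1000 = 33.336 mm

33.336 mm


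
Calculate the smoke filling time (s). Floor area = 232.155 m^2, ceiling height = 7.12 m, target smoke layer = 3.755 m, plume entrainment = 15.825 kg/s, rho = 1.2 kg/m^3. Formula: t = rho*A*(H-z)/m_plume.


H - z = 3.365 m
t = 1.2 * 232.155 * 3.365 / 15.825 = 59.238 s

59.238 s


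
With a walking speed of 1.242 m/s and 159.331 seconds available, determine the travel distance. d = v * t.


d = 1.242 * 159.331 = 197.89 m

197.89 m


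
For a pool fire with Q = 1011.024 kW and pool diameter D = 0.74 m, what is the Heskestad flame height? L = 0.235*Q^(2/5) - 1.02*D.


Q^(2/5) = 15.919
0.235 * Q^(2/5) = 3.7409
1.02 * D = 0.75480
L = 2.9861 m

2.9861 m


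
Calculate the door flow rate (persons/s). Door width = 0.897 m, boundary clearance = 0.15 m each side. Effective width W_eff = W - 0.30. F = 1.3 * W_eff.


W_eff = 0.897 - 0.30 = 0.597 m
F = 1.3 * 0.597 = 0.77610 persons/s

0.77610 persons/s


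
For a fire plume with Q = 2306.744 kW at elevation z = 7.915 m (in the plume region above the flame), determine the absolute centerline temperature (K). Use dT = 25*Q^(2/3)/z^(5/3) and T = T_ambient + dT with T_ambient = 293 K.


Q^(2/3) = 174.58
z^(5/3) = 31.435
dT = 25 * 174.58 / 31.435 = 138.84 K
T = 293 + 138.84 = 431.84 K

431.84 K


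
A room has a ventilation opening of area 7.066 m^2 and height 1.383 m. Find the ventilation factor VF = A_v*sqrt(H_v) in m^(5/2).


sqrt(H_v) = 1.1760
VF = 7.066 * 1.1760 = 8.3097 m^(5/2)

8.3097 m^(5/2)


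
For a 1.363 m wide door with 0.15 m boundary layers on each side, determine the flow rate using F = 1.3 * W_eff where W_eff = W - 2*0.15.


W_eff = 1.363 - 0.30 = 1.063 m
F = 1.3 * 1.063 = 1.3819 persons/s

1.3819 persons/s
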